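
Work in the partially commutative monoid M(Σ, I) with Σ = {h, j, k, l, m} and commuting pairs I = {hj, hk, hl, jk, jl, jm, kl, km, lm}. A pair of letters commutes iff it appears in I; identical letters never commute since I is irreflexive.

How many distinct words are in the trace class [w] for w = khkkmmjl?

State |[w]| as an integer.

piece 0:k — minimal
piece 1:h — minimal
piece 2:k rests on {0:k}
piece 3:k rests on {2:k}
piece 4:m rests on {1:h}
piece 5:m rests on {4:m}
piece 6:j — minimal
piece 7:l — minimal
minimal pieces: {0:k, 1:h, 6:j, 7:l}
ways to finish when only these pieces remain (= sum over removing one remaining piece with nothing left below it):
  1 left: {3}→1  {5}→1  {6}→1  {7}→1
  2 left: {2,3}→1  {3,5}→2  {3,6}→2  {3,7}→2  {4,5}→1  {5,6}→2  {5,7}→2  {6,7}→2
  3 left: {0,2,3}→1  {1,4,5}→1  {2,3,5}→3  {2,3,6}→3  {2,3,7}→3  {3,4,5}→3  {3,5,6}→6  {3,5,7}→6  {3,6,7}→6  {4,5,6}→3  {4,5,7}→3  {5,6,7}→6
  4 left: {0,2,3,5}→4  {0,2,3,6}→4  {0,2,3,7}→4  {1,3,4,5}→4  {1,4,5,6}→4  {1,4,5,7}→4  {2,3,4,5}→6  {2,3,5,6}→12  {2,3,5,7}→12  {2,3,6,7}→12  {3,4,5,6}→12  {3,4,5,7}→12  {3,5,6,7}→24  {4,5,6,7}→12
  5 left: {0,2,3,4,5}→10  {0,2,3,5,6}→20  {0,2,3,5,7}→20  {0,2,3,6,7}→20  {1,2,3,4,5}→10  {1,3,4,5,6}→20  {1,3,4,5,7}→20  {1,4,5,6,7}→20  {2,3,4,5,6}→30  {2,3,4,5,7}→30  {2,3,5,6,7}→60  {3,4,5,6,7}→60
  6 left: {0,1,2,3,4,5}→20  {0,2,3,4,5,6}→60  {0,2,3,4,5,7}→60  {0,2,3,5,6,7}→120  {1,2,3,4,5,6}→60  {1,2,3,4,5,7}→60  {1,3,4,5,6,7}→120  {2,3,4,5,6,7}→180
  placing 0:k first → 420 extensions
  placing 1:h first → 420 extensions
  placing 6:j first → 140 extensions
  placing 7:l first → 140 extensions
total linear extensions = 1120

1120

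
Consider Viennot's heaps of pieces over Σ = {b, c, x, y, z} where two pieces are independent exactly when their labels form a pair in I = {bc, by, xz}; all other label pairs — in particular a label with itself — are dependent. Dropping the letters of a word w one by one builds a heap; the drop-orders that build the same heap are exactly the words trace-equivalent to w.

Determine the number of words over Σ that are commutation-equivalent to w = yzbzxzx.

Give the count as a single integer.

piece 0:y — minimal
piece 1:z rests on {0:y}
piece 2:b rests on {1:z}
piece 3:z rests on {2:b}
piece 4:x rests on {2:b}
piece 5:z rests on {3:z}
piece 6:x rests on {4:x}
minimal pieces: {0:y}
ways to finish when only these pieces remain (= sum over removing one remaining piece with nothing left below it):
  1 left: {5}→1  {6}→1
  2 left: {3,5}→1  {4,6}→1  {5,6}→2
  3 left: {3,5,6}→3  {4,5,6}→3
  4 left: {3,4,5,6}→6
  5 left: {2,3,4,5,6}→6
  placing 0:y first → 6 extensions

6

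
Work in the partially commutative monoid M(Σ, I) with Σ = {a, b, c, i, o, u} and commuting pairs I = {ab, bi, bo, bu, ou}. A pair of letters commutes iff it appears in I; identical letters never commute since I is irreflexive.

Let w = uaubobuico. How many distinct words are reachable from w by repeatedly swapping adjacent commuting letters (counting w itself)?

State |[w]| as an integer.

84

drop 0:u onto floor
drop 1:a onto {0:u}
drop 2:u onto {1:a}
drop 3:b onto floor
drop 4:o onto {1:a}
drop 5:b onto {3:b}
drop 6:u onto {2:u}
drop 7:i onto {4:o, 6:u}
drop 8:c onto {5:b, 7:i}
drop 9:o onto {8:c}
ground layer = {0:u, 3:b}
drop-orders for the pieces not yet dropped (sum over which currently-grounded one goes next):
  1 to go: {9} 1
  2 to go: {8,9} 1
  3 to go: {5,8,9} 1  {7,8,9} 1
  4 to go: {3,5,8,9} 1  {4,7,8,9} 1  {5,7,8,9} 2  {6,7,8,9} 1
  5 to go: {2,6,7,8,9} 1  {3,5,7,8,9} 3  {4,5,7,8,9} 3  {4,6,7,8,9} 2  {5,6,7,8,9} 3
  6 to go: {2,4,6,7,8,9} 3  {2,5,6,7,8,9} 4  {3,4,5,7,8,9} 6  {3,5,6,7,8,9} 6  {4,5,6,7,8,9} 8
  7 to go: {1,2,4,6,7,8,9} 3  {2,3,5,6,7,8,9} 10  {2,4,5,6,7,8,9} 15  {3,4,5,6,7,8,9} 20
  8 to go: {0,1,2,4,6,7,8,9} 3  {1,2,4,5,6,7,8,9} 18  {2,3,4,5,6,7,8,9} 45
  if 0:u drops first: 63 orders
  if 3:b drops first: 21 orders
heap linearizations: 84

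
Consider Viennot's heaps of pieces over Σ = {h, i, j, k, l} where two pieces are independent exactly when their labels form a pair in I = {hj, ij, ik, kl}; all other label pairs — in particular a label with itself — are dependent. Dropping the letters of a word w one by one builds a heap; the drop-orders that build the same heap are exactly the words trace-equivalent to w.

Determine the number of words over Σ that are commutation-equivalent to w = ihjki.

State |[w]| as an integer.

7

0(i) covers ∅
1(h) covers 0:i
2(j) covers ∅
3(k) covers 1:h, 2:j
4(i) covers 1:h
floor of heap: 0:i, 2:j
completions by unplaced set U, small U first (add the entries for U minus each lowest piece of U):
  |U|=1: {3}:1  {4}:1
  |U|=2: {2,3}:1  {3,4}:2
  |U|=3: {1,3,4}:2  {2,3,4}:3
  start at 0(i): 5
  start at 2(j): 2
sum over floor = 7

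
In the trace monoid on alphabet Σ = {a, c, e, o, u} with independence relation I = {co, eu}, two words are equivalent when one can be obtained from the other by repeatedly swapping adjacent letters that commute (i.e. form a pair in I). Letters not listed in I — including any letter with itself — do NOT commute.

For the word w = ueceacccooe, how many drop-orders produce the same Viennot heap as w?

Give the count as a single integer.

20

#0=u has no predecessor
#1=e has no predecessor
#2=c depends on [0:u, 1:e]
#3=e depends on [2:c]
#4=a depends on [3:e]
#5=c depends on [4:a]
#6=c depends on [5:c]
#7=c depends on [6:c]
#8=o depends on [4:a]
#9=o depends on [8:o]
#10=e depends on [7:c, 9:o]
sources: [0:u, 1:e]
N(rest) = Σ N(rest − s) over sources s of rest; N(one piece) = 1:
  size 1 → [10]=1
  size 2 → [7,10]=1  [9,10]=1
  size 3 → [6,7,10]=1  [7,9,10]=2  [8,9,10]=1
  size 4 → [5,6,7,10]=1  [6,7,9,10]=3  [7,8,9,10]=3
  size 5 → [5,6,7,9,10]=4  [6,7,8,9,10]=6
  size 6 → [5,6,7,8,9,10]=10
  size 7 → [4,5,6,7,8,9,10]=10
  size 8 → [3,4,5,6,7,8,9,10]=10
  size 9 → [2,3,4,5,6,7,8,9,10]=10
  first=0(u) contributes 10
  first=1(e) contributes 10
|[w]| = 20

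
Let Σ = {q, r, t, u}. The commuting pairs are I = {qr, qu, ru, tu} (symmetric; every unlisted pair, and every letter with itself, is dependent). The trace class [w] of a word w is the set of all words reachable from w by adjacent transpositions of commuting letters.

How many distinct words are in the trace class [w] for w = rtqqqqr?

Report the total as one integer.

#0=r has no predecessor
#1=t depends on [0:r]
#2=q depends on [1:t]
#3=q depends on [2:q]
#4=q depends on [3:q]
#5=q depends on [4:q]
#6=r depends on [1:t]
sources: [0:r]
N(rest) = Σ N(rest − s) over sources s of rest; N(one piece) = 1:
  size 1 → [5]=1  [6]=1
  size 2 → [4,5]=1  [5,6]=2
  size 3 → [3,4,5]=1  [4,5,6]=3
  size 4 → [2,3,4,5]=1  [3,4,5,6]=4
  size 5 → [2,3,4,5,6]=5
  first=0(r) contributes 5

5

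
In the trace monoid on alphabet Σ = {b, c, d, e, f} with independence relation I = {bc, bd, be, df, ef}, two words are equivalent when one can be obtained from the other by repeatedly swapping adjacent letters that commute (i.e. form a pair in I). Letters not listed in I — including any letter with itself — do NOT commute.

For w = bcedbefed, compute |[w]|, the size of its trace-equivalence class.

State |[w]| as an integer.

83

piece 0:b — minimal
piece 1:c — minimal
piece 2:e rests on {1:c}
piece 3:d rests on {2:e}
piece 4:b rests on {0:b}
piece 5:e rests on {3:d}
piece 6:f rests on {1:c, 4:b}
piece 7:e rests on {5:e}
piece 8:d rests on {7:e}
minimal pieces: {0:b, 1:c}
ways to finish when only these pieces remain (= sum over removing one remaining piece with nothing left below it):
  1 left: {6}→1  {8}→1
  2 left: {4,6}→1  {6,8}→2  {7,8}→1
  3 left: {0,4,6}→1  {4,6,8}→3  {5,7,8}→1  {6,7,8}→3
  4 left: {0,4,6,8}→4  {3,5,7,8}→1  {4,6,7,8}→6  {5,6,7,8}→4
  5 left: {0,4,6,7,8}→10  {2,3,5,7,8}→1  {3,5,6,7,8}→5  {4,5,6,7,8}→10
  6 left: {0,4,5,6,7,8}→20  {2,3,5,6,7,8}→6  {3,4,5,6,7,8}→15
  7 left: {0,3,4,5,6,7,8}→35  {1,2,3,5,6,7,8}→6  {2,3,4,5,6,7,8}→21
  placing 0:b first → 27 extensions
  placing 1:c first → 56 extensions
total linear extensions = 83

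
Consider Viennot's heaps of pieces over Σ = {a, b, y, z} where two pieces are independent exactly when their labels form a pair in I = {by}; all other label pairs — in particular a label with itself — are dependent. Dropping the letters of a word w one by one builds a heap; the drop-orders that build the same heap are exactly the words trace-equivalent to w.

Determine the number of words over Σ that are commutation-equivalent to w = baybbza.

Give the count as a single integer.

3

#0=b has no predecessor
#1=a depends on [0:b]
#2=y depends on [1:a]
#3=b depends on [1:a]
#4=b depends on [3:b]
#5=z depends on [2:y, 4:b]
#6=a depends on [5:z]
sources: [0:b]
N(rest) = Σ N(rest − s) over sources s of rest; N(one piece) = 1:
  size 1 → [6]=1
  size 2 → [5,6]=1
  size 3 → [2,5,6]=1  [4,5,6]=1
  size 4 → [2,4,5,6]=2  [3,4,5,6]=1
  size 5 → [2,3,4,5,6]=3
  first=0(b) contributes 3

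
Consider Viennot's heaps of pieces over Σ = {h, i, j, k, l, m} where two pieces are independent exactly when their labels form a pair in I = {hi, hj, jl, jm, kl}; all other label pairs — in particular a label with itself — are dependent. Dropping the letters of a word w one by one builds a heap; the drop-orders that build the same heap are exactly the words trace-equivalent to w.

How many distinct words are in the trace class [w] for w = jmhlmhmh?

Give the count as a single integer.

8

piece 0:j — minimal
piece 1:m — minimal
piece 2:h rests on {1:m}
piece 3:l rests on {2:h}
piece 4:m rests on {3:l}
piece 5:h rests on {4:m}
piece 6:m rests on {5:h}
piece 7:h rests on {6:m}
minimal pieces: {0:j, 1:m}
ways to finish when only these pieces remain (= sum over removing one remaining piece with nothing left below it):
  1 left: {0}→1  {7}→1
  2 left: {0,7}→2  {6,7}→1
  3 left: {0,6,7}→3  {5,6,7}→1
  4 left: {0,5,6,7}→4  {4,5,6,7}→1
  5 left: {0,4,5,6,7}→5  {3,4,5,6,7}→1
  6 left: {0,3,4,5,6,7}→6  {2,3,4,5,6,7}→1
  placing 0:j first → 1 extensions
  placing 1:m first → 7 extensions
total linear extensions = 8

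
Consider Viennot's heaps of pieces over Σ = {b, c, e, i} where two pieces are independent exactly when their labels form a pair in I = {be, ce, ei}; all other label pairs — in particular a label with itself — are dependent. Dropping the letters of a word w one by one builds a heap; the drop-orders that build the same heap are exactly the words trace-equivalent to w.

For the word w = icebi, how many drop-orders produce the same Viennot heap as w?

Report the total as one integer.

#0=i has no predecessor
#1=c depends on [0:i]
#2=e has no predecessor
#3=b depends on [1:c]
#4=i depends on [3:b]
sources: [0:i, 2:e]
N(rest) = Σ N(rest − s) over sources s of rest; N(one piece) = 1:
  size 1 → [2]=1  [4]=1
  size 2 → [2,4]=2  [3,4]=1
  size 3 → [1,3,4]=1  [2,3,4]=3
  first=0(i) contributes 4
  first=2(e) contributes 1
|[w]| = 5

5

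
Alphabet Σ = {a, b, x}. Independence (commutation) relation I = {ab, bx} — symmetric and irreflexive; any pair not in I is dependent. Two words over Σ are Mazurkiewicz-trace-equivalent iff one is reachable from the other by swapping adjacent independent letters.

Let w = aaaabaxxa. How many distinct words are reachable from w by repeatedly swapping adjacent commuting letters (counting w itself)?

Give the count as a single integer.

9

0(a) covers ∅
1(a) covers 0:a
2(a) covers 1:a
3(a) covers 2:a
4(b) covers ∅
5(a) covers 3:a
6(x) covers 5:a
7(x) covers 6:x
8(a) covers 7:x
floor of heap: 0:a, 4:b
completions by unplaced set U, small U first (add the entries for U minus each lowest piece of U):
  |U|=1: {4}:1  {8}:1
  |U|=2: {4,8}:2  {7,8}:1
  |U|=3: {4,7,8}:3  {6,7,8}:1
  |U|=4: {4,6,7,8}:4  {5,6,7,8}:1
  |U|=5: {3,5,6,7,8}:1  {4,5,6,7,8}:5
  |U|=6: {2,3,5,6,7,8}:1  {3,4,5,6,7,8}:6
  |U|=7: {1,2,3,5,6,7,8}:1  {2,3,4,5,6,7,8}:7
  start at 0(a): 8
  start at 4(b): 1
sum over floor = 9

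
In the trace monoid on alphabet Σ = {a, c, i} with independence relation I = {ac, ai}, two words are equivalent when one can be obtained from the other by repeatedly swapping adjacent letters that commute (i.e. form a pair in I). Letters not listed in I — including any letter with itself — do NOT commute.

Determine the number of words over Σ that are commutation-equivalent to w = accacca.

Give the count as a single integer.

35

#0=a has no predecessor
#1=c has no predecessor
#2=c depends on [1:c]
#3=a depends on [0:a]
#4=c depends on [2:c]
#5=c depends on [4:c]
#6=a depends on [3:a]
sources: [0:a, 1:c]
N(rest) = Σ N(rest − s) over sources s of rest; N(one piece) = 1:
  size 1 → [5]=1  [6]=1
  size 2 → [3,6]=1  [4,5]=1  [5,6]=2
  size 3 → [0,3,6]=1  [2,4,5]=1  [3,5,6]=3  [4,5,6]=3
  size 4 → [0,3,5,6]=4  [1,2,4,5]=1  [2,4,5,6]=4  [3,4,5,6]=6
  size 5 → [0,3,4,5,6]=10  [1,2,4,5,6]=5  [2,3,4,5,6]=10
  first=0(a) contributes 15
  first=1(c) contributes 20
|[w]| = 35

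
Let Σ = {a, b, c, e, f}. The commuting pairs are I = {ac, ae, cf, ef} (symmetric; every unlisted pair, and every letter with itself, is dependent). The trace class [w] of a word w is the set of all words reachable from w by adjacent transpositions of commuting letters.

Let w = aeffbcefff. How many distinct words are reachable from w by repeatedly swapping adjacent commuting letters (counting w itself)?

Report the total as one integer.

40

piece 0:a — minimal
piece 1:e — minimal
piece 2:f rests on {0:a}
piece 3:f rests on {2:f}
piece 4:b rests on {1:e, 3:f}
piece 5:c rests on {4:b}
piece 6:e rests on {5:c}
piece 7:f rests on {4:b}
piece 8:f rests on {7:f}
piece 9:f rests on {8:f}
minimal pieces: {0:a, 1:e}
ways to finish when only these pieces remain (= sum over removing one remaining piece with nothing left below it):
  1 left: {6}→1  {9}→1
  2 left: {5,6}→1  {6,9}→2  {8,9}→1
  3 left: {5,6,9}→3  {6,8,9}→3  {7,8,9}→1
  4 left: {5,6,8,9}→6  {6,7,8,9}→4
  5 left: {5,6,7,8,9}→10
  6 left: {4,5,6,7,8,9}→10
  7 left: {1,4,5,6,7,8,9}→10  {3,4,5,6,7,8,9}→10
  8 left: {1,3,4,5,6,7,8,9}→20  {2,3,4,5,6,7,8,9}→10
  placing 0:a first → 30 extensions
  placing 1:e first → 10 extensions
total linear extensions = 40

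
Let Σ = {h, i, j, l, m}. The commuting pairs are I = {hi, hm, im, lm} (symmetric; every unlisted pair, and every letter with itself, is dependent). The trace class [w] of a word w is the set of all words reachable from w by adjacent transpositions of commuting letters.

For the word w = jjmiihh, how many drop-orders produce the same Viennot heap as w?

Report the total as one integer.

drop 0:j onto floor
drop 1:j onto {0:j}
drop 2:m onto {1:j}
drop 3:i onto {1:j}
drop 4:i onto {3:i}
drop 5:h onto {1:j}
drop 6:h onto {5:h}
ground layer = {0:j}
drop-orders for the pieces not yet dropped (sum over which currently-grounded one goes next):
  1 to go: {2} 1  {4} 1  {6} 1
  2 to go: {2,4} 2  {2,6} 2  {3,4} 1  {4,6} 2  {5,6} 1
  3 to go: {2,3,4} 3  {2,4,6} 6  {2,5,6} 3  {3,4,6} 3  {4,5,6} 3
  4 to go: {2,3,4,6} 12  {2,4,5,6} 12  {3,4,5,6} 6
  5 to go: {2,3,4,5,6} 30
  if 0:j drops first: 30 orders

30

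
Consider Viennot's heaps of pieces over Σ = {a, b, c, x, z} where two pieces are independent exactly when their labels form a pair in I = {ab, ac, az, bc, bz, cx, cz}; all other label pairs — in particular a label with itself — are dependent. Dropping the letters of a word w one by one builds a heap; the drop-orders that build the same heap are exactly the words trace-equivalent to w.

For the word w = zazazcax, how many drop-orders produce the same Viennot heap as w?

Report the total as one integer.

drop 0:z onto floor
drop 1:a onto floor
drop 2:z onto {0:z}
drop 3:a onto {1:a}
drop 4:z onto {2:z}
drop 5:c onto floor
drop 6:a onto {3:a}
drop 7:x onto {4:z, 6:a}
ground layer = {0:z, 1:a, 5:c}
drop-orders for the pieces not yet dropped (sum over which currently-grounded one goes next):
  1 to go: {5} 1  {7} 1
  2 to go: {4,7} 1  {5,7} 2  {6,7} 1
  3 to go: {2,4,7} 1  {3,6,7} 1  {4,5,7} 3  {4,6,7} 2  {5,6,7} 3
  4 to go: {0,2,4,7} 1  {1,3,6,7} 1  {2,4,5,7} 4  {2,4,6,7} 3  {3,4,6,7} 3  {3,5,6,7} 4  {4,5,6,7} 8
  5 to go: {0,2,4,5,7} 5  {0,2,4,6,7} 4  {1,3,4,6,7} 4  {1,3,5,6,7} 5  {2,3,4,6,7} 6  {2,4,5,6,7} 15  {3,4,5,6,7} 15
  6 to go: {0,2,3,4,6,7} 10  {0,2,4,5,6,7} 24  {1,2,3,4,6,7} 10  {1,3,4,5,6,7} 24  {2,3,4,5,6,7} 36
  if 0:z drops first: 70 orders
  if 1:a drops first: 70 orders
  if 5:c drops first: 20 orders
heap linearizations: 160

160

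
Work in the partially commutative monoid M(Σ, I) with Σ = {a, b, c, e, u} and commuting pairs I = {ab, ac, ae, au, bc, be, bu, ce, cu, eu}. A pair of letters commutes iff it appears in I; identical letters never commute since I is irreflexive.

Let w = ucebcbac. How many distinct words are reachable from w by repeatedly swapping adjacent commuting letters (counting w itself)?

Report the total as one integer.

3360

drop 0:u onto floor
drop 1:c onto floor
drop 2:e onto floor
drop 3:b onto floor
drop 4:c onto {1:c}
drop 5:b onto {3:b}
drop 6:a onto floor
drop 7:c onto {4:c}
ground layer = {0:u, 1:c, 2:e, 3:b, 6:a}
drop-orders for the pieces not yet dropped (sum over which currently-grounded one goes next):
  1 to go: {0} 1  {2} 1  {5} 1  {6} 1  {7} 1
  2 to go: {0,2} 2  {0,5} 2  {0,6} 2  {0,7} 2  {2,5} 2  {2,6} 2  {2,7} 2  {3,5} 1  {4,7} 1  {5,6} 2  {5,7} 2  {6,7} 2
  3 to go: {0,2,5} 6  {0,2,6} 6  {0,2,7} 6  {0,3,5} 3  {0,4,7} 3  {0,5,6} 6  {0,5,7} 6  {0,6,7} 6  {1,4,7} 1  {2,3,5} 3  {2,4,7} 3  {2,5,6} 6  {2,5,7} 6  {2,6,7} 6  {3,5,6} 3  {3,5,7} 3  {4,5,7} 3  {4,6,7} 3  {5,6,7} 6
  4 to go: {0,1,4,7} 4  {0,2,3,5} 12  {0,2,4,7} 12  {0,2,5,6} 24  {0,2,5,7} 24  {0,2,6,7} 24  {0,3,5,6} 12  {0,3,5,7} 12  {0,4,5,7} 12  {0,4,6,7} 12  {0,5,6,7} 24  {1,2,4,7} 4  {1,4,5,7} 4  {1,4,6,7} 4  {2,3,5,6} 12  {2,3,5,7} 12  {2,4,5,7} 12  {2,4,6,7} 12  {2,5,6,7} 24  {3,4,5,7} 6  {3,5,6,7} 12  {4,5,6,7} 12
  5 to go: {0,1,2,4,7} 20  {0,1,4,5,7} 20  {0,1,4,6,7} 20  {0,2,3,5,6} 60  {0,2,3,5,7} 60  {0,2,4,5,7} 60  {0,2,4,6,7} 60  {0,2,5,6,7} 120  {0,3,4,5,7} 30  {0,3,5,6,7} 60  {0,4,5,6,7} 60  {1,2,4,5,7} 20  {1,2,4,6,7} 20  {1,3,4,5,7} 10  {1,4,5,6,7} 20  {2,3,4,5,7} 30  {2,3,5,6,7} 60  {2,4,5,6,7} 60  {3,4,5,6,7} 30
  6 to go: {0,1,2,4,5,7} 120  {0,1,2,4,6,7} 120  {0,1,3,4,5,7} 60  {0,1,4,5,6,7} 120  {0,2,3,4,5,7} 180  {0,2,3,5,6,7} 360  {0,2,4,5,6,7} 360  {0,3,4,5,6,7} 180  {1,2,3,4,5,7} 60  {1,2,4,5,6,7} 120  {1,3,4,5,6,7} 60  {2,3,4,5,6,7} 180
  if 0:u drops first: 420 orders
  if 1:c drops first: 1260 orders
  if 2:e drops first: 420 orders
  if 3:b drops first: 840 orders
  if 6:a drops first: 420 orders
heap linearizations: 3360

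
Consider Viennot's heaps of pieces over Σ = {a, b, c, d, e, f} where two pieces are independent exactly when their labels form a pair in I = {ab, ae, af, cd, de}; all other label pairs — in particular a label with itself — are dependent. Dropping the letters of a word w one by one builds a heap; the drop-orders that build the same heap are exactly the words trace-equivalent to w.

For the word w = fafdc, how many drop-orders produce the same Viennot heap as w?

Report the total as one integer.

piece 0:f — minimal
piece 1:a — minimal
piece 2:f rests on {0:f}
piece 3:d rests on {1:a, 2:f}
piece 4:c rests on {1:a, 2:f}
minimal pieces: {0:f, 1:a}
ways to finish when only these pieces remain (= sum over removing one remaining piece with nothing left below it):
  1 left: {3}→1  {4}→1
  2 left: {3,4}→2
  3 left: {1,3,4}→2  {2,3,4}→2
  placing 0:f first → 4 extensions
  placing 1:a first → 2 extensions
total linear extensions = 6

6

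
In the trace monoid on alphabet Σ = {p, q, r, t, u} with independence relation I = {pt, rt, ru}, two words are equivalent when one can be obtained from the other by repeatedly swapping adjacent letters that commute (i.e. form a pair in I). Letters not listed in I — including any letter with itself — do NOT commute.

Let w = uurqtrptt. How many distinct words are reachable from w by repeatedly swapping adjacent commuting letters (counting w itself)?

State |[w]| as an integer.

30

0(u) covers ∅
1(u) covers 0:u
2(r) covers ∅
3(q) covers 1:u, 2:r
4(t) covers 3:q
5(r) covers 3:q
6(p) covers 5:r
7(t) covers 4:t
8(t) covers 7:t
floor of heap: 0:u, 2:r
completions by unplaced set U, small U first (add the entries for U minus each lowest piece of U):
  |U|=1: {6}:1  {8}:1
  |U|=2: {5,6}:1  {6,8}:2  {7,8}:1
  |U|=3: {4,7,8}:1  {5,6,8}:3  {6,7,8}:3
  |U|=4: {4,6,7,8}:4  {5,6,7,8}:6
  |U|=5: {4,5,6,7,8}:10
  |U|=6: {3,4,5,6,7,8}:10
  |U|=7: {1,3,4,5,6,7,8}:10  {2,3,4,5,6,7,8}:10
  start at 0(u): 20
  start at 2(r): 10
sum over floor = 30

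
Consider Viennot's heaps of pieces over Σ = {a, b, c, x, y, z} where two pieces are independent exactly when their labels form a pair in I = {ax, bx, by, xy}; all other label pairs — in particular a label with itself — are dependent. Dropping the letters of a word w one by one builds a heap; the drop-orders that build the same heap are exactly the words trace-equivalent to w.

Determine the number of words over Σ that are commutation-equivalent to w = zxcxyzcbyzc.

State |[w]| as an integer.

0(z) covers ∅
1(x) covers 0:z
2(c) covers 1:x
3(x) covers 2:c
4(y) covers 2:c
5(z) covers 3:x, 4:y
6(c) covers 5:z
7(b) covers 6:c
8(y) covers 6:c
9(z) covers 7:b, 8:y
10(c) covers 9:z
floor of heap: 0:z
completions by unplaced set U, small U first (add the entries for U minus each lowest piece of U):
  |U|=1: {10}:1
  |U|=2: {9,10}:1
  |U|=3: {7,9,10}:1  {8,9,10}:1
  |U|=4: {7,8,9,10}:2
  |U|=5: {6,7,8,9,10}:2
  |U|=6: {5,6,7,8,9,10}:2
  |U|=7: {3,5,6,7,8,9,10}:2  {4,5,6,7,8,9,10}:2
  |U|=8: {3,4,5,6,7,8,9,10}:4
  |U|=9: {2,3,4,5,6,7,8,9,10}:4
  start at 0(z): 4

4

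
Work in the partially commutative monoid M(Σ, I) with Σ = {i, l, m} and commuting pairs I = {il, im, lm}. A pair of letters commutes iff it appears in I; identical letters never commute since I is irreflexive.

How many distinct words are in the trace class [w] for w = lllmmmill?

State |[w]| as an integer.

504

0(l) covers ∅
1(l) covers 0:l
2(l) covers 1:l
3(m) covers ∅
4(m) covers 3:m
5(m) covers 4:m
6(i) covers ∅
7(l) covers 2:l
8(l) covers 7:l
floor of heap: 0:l, 3:m, 6:i
completions by unplaced set U, small U first (add the entries for U minus each lowest piece of U):
  |U|=1: {5}:1  {6}:1  {8}:1
  |U|=2: {4,5}:1  {5,6}:2  {5,8}:2  {6,8}:2  {7,8}:1
  |U|=3: {2,7,8}:1  {3,4,5}:1  {4,5,6}:3  {4,5,8}:3  {5,6,8}:6  {5,7,8}:3  {6,7,8}:3
  |U|=4: {1,2,7,8}:1  {2,5,7,8}:4  {2,6,7,8}:4  {3,4,5,6}:4  {3,4,5,8}:4  {4,5,6,8}:12  {4,5,7,8}:6  {5,6,7,8}:12
  |U|=5: {0,1,2,7,8}:1  {1,2,5,7,8}:5  {1,2,6,7,8}:5  {2,4,5,7,8}:10  {2,5,6,7,8}:20  {3,4,5,6,8}:20  {3,4,5,7,8}:10  {4,5,6,7,8}:30
  |U|=6: {0,1,2,5,7,8}:6  {0,1,2,6,7,8}:6  {1,2,4,5,7,8}:15  {1,2,5,6,7,8}:30  {2,3,4,5,7,8}:20  {2,4,5,6,7,8}:60  {3,4,5,6,7,8}:60
  |U|=7: {0,1,2,4,5,7,8}:21  {0,1,2,5,6,7,8}:42  {1,2,3,4,5,7,8}:35  {1,2,4,5,6,7,8}:105  {2,3,4,5,6,7,8}:140
  start at 0(l): 280
  start at 3(m): 168
  start at 6(i): 56
sum over floor = 504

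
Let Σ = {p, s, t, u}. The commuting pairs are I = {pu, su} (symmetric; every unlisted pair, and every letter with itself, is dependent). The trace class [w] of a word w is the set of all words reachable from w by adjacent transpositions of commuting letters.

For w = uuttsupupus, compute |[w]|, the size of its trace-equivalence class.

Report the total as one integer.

0(u) covers ∅
1(u) covers 0:u
2(t) covers 1:u
3(t) covers 2:t
4(s) covers 3:t
5(u) covers 3:t
6(p) covers 4:s
7(u) covers 5:u
8(p) covers 6:p
9(u) covers 7:u
10(s) covers 8:p
floor of heap: 0:u
completions by unplaced set U, small U first (add the entries for U minus each lowest piece of U):
  |U|=1: {9}:1  {10}:1
  |U|=2: {7,9}:1  {8,10}:1  {9,10}:2
  |U|=3: {5,7,9}:1  {6,8,10}:1  {7,9,10}:3  {8,9,10}:3
  |U|=4: {4,6,8,10}:1  {5,7,9,10}:4  {6,8,9,10}:4  {7,8,9,10}:6
  |U|=5: {4,6,8,9,10}:5  {5,7,8,9,10}:10  {6,7,8,9,10}:10
  |U|=6: {4,6,7,8,9,10}:15  {5,6,7,8,9,10}:20
  |U|=7: {4,5,6,7,8,9,10}:35
  |U|=8: {3,4,5,6,7,8,9,10}:35
  |U|=9: {2,3,4,5,6,7,8,9,10}:35
  start at 0(u): 35

35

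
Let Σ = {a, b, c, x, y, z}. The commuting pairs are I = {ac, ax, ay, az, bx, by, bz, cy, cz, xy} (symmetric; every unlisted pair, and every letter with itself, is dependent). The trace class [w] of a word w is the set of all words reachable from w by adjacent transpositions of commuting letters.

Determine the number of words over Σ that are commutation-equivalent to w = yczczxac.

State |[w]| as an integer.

piece 0:y — minimal
piece 1:c — minimal
piece 2:z rests on {0:y}
piece 3:c rests on {1:c}
piece 4:z rests on {2:z}
piece 5:x rests on {3:c, 4:z}
piece 6:a — minimal
piece 7:c rests on {5:x}
minimal pieces: {0:y, 1:c, 6:a}
ways to finish when only these pieces remain (= sum over removing one remaining piece with nothing left below it):
  1 left: {6}→1  {7}→1
  2 left: {5,7}→1  {6,7}→2
  3 left: {3,5,7}→1  {4,5,7}→1  {5,6,7}→3
  4 left: {1,3,5,7}→1  {2,4,5,7}→1  {3,4,5,7}→2  {3,5,6,7}→4  {4,5,6,7}→4
  5 left: {0,2,4,5,7}→1  {1,3,4,5,7}→3  {1,3,5,6,7}→5  {2,3,4,5,7}→3  {2,4,5,6,7}→5  {3,4,5,6,7}→10
  6 left: {0,2,3,4,5,7}→4  {0,2,4,5,6,7}→6  {1,2,3,4,5,7}→6  {1,3,4,5,6,7}→18  {2,3,4,5,6,7}→18
  placing 0:y first → 42 extensions
  placing 1:c first → 28 extensions
  placing 6:a first → 10 extensions
total linear extensions = 80

80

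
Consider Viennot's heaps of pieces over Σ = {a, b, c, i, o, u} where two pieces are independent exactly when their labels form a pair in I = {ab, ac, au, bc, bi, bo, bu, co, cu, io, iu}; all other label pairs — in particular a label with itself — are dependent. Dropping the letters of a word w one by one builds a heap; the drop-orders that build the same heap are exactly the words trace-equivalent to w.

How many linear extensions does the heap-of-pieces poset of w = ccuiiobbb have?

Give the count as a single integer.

1260

piece 0:c — minimal
piece 1:c rests on {0:c}
piece 2:u — minimal
piece 3:i rests on {1:c}
piece 4:i rests on {3:i}
piece 5:o rests on {2:u}
piece 6:b — minimal
piece 7:b rests on {6:b}
piece 8:b rests on {7:b}
minimal pieces: {0:c, 2:u, 6:b}
ways to finish when only these pieces remain (= sum over removing one remaining piece with nothing left below it):
  1 left: {4}→1  {5}→1  {8}→1
  2 left: {2,5}→1  {3,4}→1  {4,5}→2  {4,8}→2  {5,8}→2  {7,8}→1
  3 left: {1,3,4}→1  {2,4,5}→3  {2,5,8}→3  {3,4,5}→3  {3,4,8}→3  {4,5,8}→6  {4,7,8}→3  {5,7,8}→3  {6,7,8}→1
  4 left: {0,1,3,4}→1  {1,3,4,5}→4  {1,3,4,8}→4  {2,3,4,5}→6  {2,4,5,8}→12  {2,5,7,8}→6  {3,4,5,8}→12  {3,4,7,8}→6  {4,5,7,8}→12  {4,6,7,8}→4  {5,6,7,8}→4
  5 left: {0,1,3,4,5}→5  {0,1,3,4,8}→5  {1,2,3,4,5}→10  {1,3,4,5,8}→20  {1,3,4,7,8}→10  {2,3,4,5,8}→30  {2,4,5,7,8}→30  {2,5,6,7,8}→10  {3,4,5,7,8}→30  {3,4,6,7,8}→10  {4,5,6,7,8}→20
  6 left: {0,1,2,3,4,5}→15  {0,1,3,4,5,8}→30  {0,1,3,4,7,8}→15  {1,2,3,4,5,8}→60  {1,3,4,5,7,8}→60  {1,3,4,6,7,8}→20  {2,3,4,5,7,8}→90  {2,4,5,6,7,8}→60  {3,4,5,6,7,8}→60
  7 left: {0,1,2,3,4,5,8}→105  {0,1,3,4,5,7,8}→105  {0,1,3,4,6,7,8}→35  {1,2,3,4,5,7,8}→210  {1,3,4,5,6,7,8}→140  {2,3,4,5,6,7,8}→210
  placing 0:c first → 560 extensions
  placing 2:u first → 280 extensions
  placing 6:b first → 420 extensions
total linear extensions = 1260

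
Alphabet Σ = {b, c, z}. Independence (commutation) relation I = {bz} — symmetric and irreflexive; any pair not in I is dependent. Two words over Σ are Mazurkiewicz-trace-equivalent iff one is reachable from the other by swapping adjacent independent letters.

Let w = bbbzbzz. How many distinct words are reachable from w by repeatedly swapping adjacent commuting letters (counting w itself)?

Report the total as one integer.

0(b) covers ∅
1(b) covers 0:b
2(b) covers 1:b
3(z) covers ∅
4(b) covers 2:b
5(z) covers 3:z
6(z) covers 5:z
floor of heap: 0:b, 3:z
completions by unplaced set U, small U first (add the entries for U minus each lowest piece of U):
  |U|=1: {4}:1  {6}:1
  |U|=2: {2,4}:1  {4,6}:2  {5,6}:1
  |U|=3: {1,2,4}:1  {2,4,6}:3  {3,5,6}:1  {4,5,6}:3
  |U|=4: {0,1,2,4}:1  {1,2,4,6}:4  {2,4,5,6}:6  {3,4,5,6}:4
  |U|=5: {0,1,2,4,6}:5  {1,2,4,5,6}:10  {2,3,4,5,6}:10
  start at 0(b): 20
  start at 3(z): 15
sum over floor = 35

35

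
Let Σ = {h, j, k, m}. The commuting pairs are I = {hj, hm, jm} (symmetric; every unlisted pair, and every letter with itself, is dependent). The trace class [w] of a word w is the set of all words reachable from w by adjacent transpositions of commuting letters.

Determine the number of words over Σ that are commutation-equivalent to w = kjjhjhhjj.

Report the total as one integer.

#0=k has no predecessor
#1=j depends on [0:k]
#2=j depends on [1:j]
#3=h depends on [0:k]
#4=j depends on [2:j]
#5=h depends on [3:h]
#6=h depends on [5:h]
#7=j depends on [4:j]
#8=j depends on [7:j]
sources: [0:k]
N(rest) = Σ N(rest − s) over sources s of rest; N(one piece) = 1:
  size 1 → [6]=1  [8]=1
  size 2 → [5,6]=1  [6,8]=2  [7,8]=1
  size 3 → [3,5,6]=1  [4,7,8]=1  [5,6,8]=3  [6,7,8]=3
  size 4 → [2,4,7,8]=1  [3,5,6,8]=4  [4,6,7,8]=4  [5,6,7,8]=6
  size 5 → [1,2,4,7,8]=1  [2,4,6,7,8]=5  [3,5,6,7,8]=10  [4,5,6,7,8]=10
  size 6 → [1,2,4,6,7,8]=6  [2,4,5,6,7,8]=15  [3,4,5,6,7,8]=20
  size 7 → [1,2,4,5,6,7,8]=21  [2,3,4,5,6,7,8]=35
  first=0(k) contributes 56

56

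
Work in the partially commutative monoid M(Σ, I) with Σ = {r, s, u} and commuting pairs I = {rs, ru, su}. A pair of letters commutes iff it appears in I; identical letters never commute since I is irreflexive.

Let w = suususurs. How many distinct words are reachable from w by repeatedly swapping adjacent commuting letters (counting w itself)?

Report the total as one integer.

#0=s has no predecessor
#1=u has no predecessor
#2=u depends on [1:u]
#3=s depends on [0:s]
#4=u depends on [2:u]
#5=s depends on [3:s]
#6=u depends on [4:u]
#7=r has no predecessor
#8=s depends on [5:s]
sources: [0:s, 1:u, 7:r]
N(rest) = Σ N(rest − s) over sources s of rest; N(one piece) = 1:
  size 1 → [6]=1  [7]=1  [8]=1
  size 2 → [4,6]=1  [5,8]=1  [6,7]=2  [6,8]=2  [7,8]=2
  size 3 → [2,4,6]=1  [3,5,8]=1  [4,6,7]=3  [4,6,8]=3  [5,6,8]=3  [5,7,8]=3  [6,7,8]=6
  size 4 → [0,3,5,8]=1  [1,2,4,6]=1  [2,4,6,7]=4  [2,4,6,8]=4  [3,5,6,8]=4  [3,5,7,8]=4  [4,5,6,8]=6  [4,6,7,8]=12  [5,6,7,8]=12
  size 5 → [0,3,5,6,8]=5  [0,3,5,7,8]=5  [1,2,4,6,7]=5  [1,2,4,6,8]=5  [2,4,5,6,8]=10  [2,4,6,7,8]=20  [3,4,5,6,8]=10  [3,5,6,7,8]=20  [4,5,6,7,8]=30
  size 6 → [0,3,4,5,6,8]=15  [0,3,5,6,7,8]=30  [1,2,4,5,6,8]=15  [1,2,4,6,7,8]=30  [2,3,4,5,6,8]=20  [2,4,5,6,7,8]=60  [3,4,5,6,7,8]=60
  size 7 → [0,2,3,4,5,6,8]=35  [0,3,4,5,6,7,8]=105  [1,2,3,4,5,6,8]=35  [1,2,4,5,6,7,8]=105  [2,3,4,5,6,7,8]=140
  first=0(s) contributes 280
  first=1(u) contributes 280
  first=7(r) contributes 70
|[w]| = 630

630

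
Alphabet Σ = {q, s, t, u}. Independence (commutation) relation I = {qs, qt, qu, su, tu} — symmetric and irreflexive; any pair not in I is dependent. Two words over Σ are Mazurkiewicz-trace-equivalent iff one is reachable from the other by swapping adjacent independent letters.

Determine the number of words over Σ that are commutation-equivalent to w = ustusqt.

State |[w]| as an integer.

0(u) covers ∅
1(s) covers ∅
2(t) covers 1:s
3(u) covers 0:u
4(s) covers 2:t
5(q) covers ∅
6(t) covers 4:s
floor of heap: 0:u, 1:s, 5:q
completions by unplaced set U, small U first (add the entries for U minus each lowest piece of U):
  |U|=1: {3}:1  {5}:1  {6}:1
  |U|=2: {0,3}:1  {3,5}:2  {3,6}:2  {4,6}:1  {5,6}:2
  |U|=3: {0,3,5}:3  {0,3,6}:3  {2,4,6}:1  {3,4,6}:3  {3,5,6}:6  {4,5,6}:3
  |U|=4: {0,3,4,6}:6  {0,3,5,6}:12  {1,2,4,6}:1  {2,3,4,6}:4  {2,4,5,6}:4  {3,4,5,6}:12
  |U|=5: {0,2,3,4,6}:10  {0,3,4,5,6}:30  {1,2,3,4,6}:5  {1,2,4,5,6}:5  {2,3,4,5,6}:20
  start at 0(u): 30
  start at 1(s): 60
  start at 5(q): 15
sum over floor = 105

105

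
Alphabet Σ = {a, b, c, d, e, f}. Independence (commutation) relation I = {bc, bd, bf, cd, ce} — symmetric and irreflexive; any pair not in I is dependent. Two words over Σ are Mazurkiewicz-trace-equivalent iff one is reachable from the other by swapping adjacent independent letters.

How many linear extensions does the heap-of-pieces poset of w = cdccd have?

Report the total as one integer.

10

#0=c has no predecessor
#1=d has no predecessor
#2=c depends on [0:c]
#3=c depends on [2:c]
#4=d depends on [1:d]
sources: [0:c, 1:d]
N(rest) = Σ N(rest − s) over sources s of rest; N(one piece) = 1:
  size 1 → [3]=1  [4]=1
  size 2 → [1,4]=1  [2,3]=1  [3,4]=2
  size 3 → [0,2,3]=1  [1,3,4]=3  [2,3,4]=3
  first=0(c) contributes 6
  first=1(d) contributes 4
|[w]| = 10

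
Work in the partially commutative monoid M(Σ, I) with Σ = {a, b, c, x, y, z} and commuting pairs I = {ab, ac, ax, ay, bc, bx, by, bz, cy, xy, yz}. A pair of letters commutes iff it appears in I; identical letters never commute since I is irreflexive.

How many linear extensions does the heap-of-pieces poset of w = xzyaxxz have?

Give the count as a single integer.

drop 0:x onto floor
drop 1:z onto {0:x}
drop 2:y onto floor
drop 3:a onto {1:z}
drop 4:x onto {1:z}
drop 5:x onto {4:x}
drop 6:z onto {3:a, 5:x}
ground layer = {0:x, 2:y}
drop-orders for the pieces not yet dropped (sum over which currently-grounded one goes next):
  1 to go: {2} 1  {6} 1
  2 to go: {2,6} 2  {3,6} 1  {5,6} 1
  3 to go: {2,3,6} 3  {2,5,6} 3  {3,5,6} 2  {4,5,6} 1
  4 to go: {2,3,5,6} 8  {2,4,5,6} 4  {3,4,5,6} 3
  5 to go: {1,3,4,5,6} 3  {2,3,4,5,6} 15
  if 0:x drops first: 18 orders
  if 2:y drops first: 3 orders
heap linearizations: 21

21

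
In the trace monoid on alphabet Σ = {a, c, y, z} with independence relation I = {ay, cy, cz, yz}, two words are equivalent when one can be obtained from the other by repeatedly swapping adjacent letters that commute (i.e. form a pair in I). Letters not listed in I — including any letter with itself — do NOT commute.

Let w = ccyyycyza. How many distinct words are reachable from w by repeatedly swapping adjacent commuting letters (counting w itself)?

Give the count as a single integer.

#0=c has no predecessor
#1=c depends on [0:c]
#2=y has no predecessor
#3=y depends on [2:y]
#4=y depends on [3:y]
#5=c depends on [1:c]
#6=y depends on [4:y]
#7=z has no predecessor
#8=a depends on [5:c, 7:z]
sources: [0:c, 2:y, 7:z]
N(rest) = Σ N(rest − s) over sources s of rest; N(one piece) = 1:
  size 1 → [6]=1  [8]=1
  size 2 → [4,6]=1  [5,8]=1  [6,8]=2  [7,8]=1
  size 3 → [1,5,8]=1  [3,4,6]=1  [4,6,8]=3  [5,6,8]=3  [5,7,8]=2  [6,7,8]=3
  size 4 → [0,1,5,8]=1  [1,5,6,8]=4  [1,5,7,8]=3  [2,3,4,6]=1  [3,4,6,8]=4  [4,5,6,8]=6  [4,6,7,8]=6  [5,6,7,8]=8
  size 5 → [0,1,5,6,8]=5  [0,1,5,7,8]=4  [1,4,5,6,8]=10  [1,5,6,7,8]=15  [2,3,4,6,8]=5  [3,4,5,6,8]=10  [3,4,6,7,8]=10  [4,5,6,7,8]=20
  size 6 → [0,1,4,5,6,8]=15  [0,1,5,6,7,8]=24  [1,3,4,5,6,8]=20  [1,4,5,6,7,8]=45  [2,3,4,5,6,8]=15  [2,3,4,6,7,8]=15  [3,4,5,6,7,8]=40
  size 7 → [0,1,3,4,5,6,8]=35  [0,1,4,5,6,7,8]=84  [1,2,3,4,5,6,8]=35  [1,3,4,5,6,7,8]=105  [2,3,4,5,6,7,8]=70
  first=0(c) contributes 210
  first=2(y) contributes 224
  first=7(z) contributes 70
|[w]| = 504

504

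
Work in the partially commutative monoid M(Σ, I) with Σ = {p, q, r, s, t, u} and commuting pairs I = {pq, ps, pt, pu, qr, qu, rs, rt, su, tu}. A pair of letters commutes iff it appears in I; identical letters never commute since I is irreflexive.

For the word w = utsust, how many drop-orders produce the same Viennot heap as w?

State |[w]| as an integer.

piece 0:u — minimal
piece 1:t — minimal
piece 2:s rests on {1:t}
piece 3:u rests on {0:u}
piece 4:s rests on {2:s}
piece 5:t rests on {4:s}
minimal pieces: {0:u, 1:t}
ways to finish when only these pieces remain (= sum over removing one remaining piece with nothing left below it):
  1 left: {3}→1  {5}→1
  2 left: {0,3}→1  {3,5}→2  {4,5}→1
  3 left: {0,3,5}→3  {2,4,5}→1  {3,4,5}→3
  4 left: {0,3,4,5}→6  {1,2,4,5}→1  {2,3,4,5}→4
  placing 0:u first → 5 extensions
  placing 1:t first → 10 extensions
total linear extensions = 15

15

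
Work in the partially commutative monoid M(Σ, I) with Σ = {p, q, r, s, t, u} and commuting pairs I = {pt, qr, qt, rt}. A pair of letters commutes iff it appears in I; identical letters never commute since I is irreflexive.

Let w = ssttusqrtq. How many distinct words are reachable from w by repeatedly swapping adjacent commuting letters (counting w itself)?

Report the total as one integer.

piece 0:s — minimal
piece 1:s rests on {0:s}
piece 2:t rests on {1:s}
piece 3:t rests on {2:t}
piece 4:u rests on {3:t}
piece 5:s rests on {4:u}
piece 6:q rests on {5:s}
piece 7:r rests on {5:s}
piece 8:t rests on {5:s}
piece 9:q rests on {6:q}
minimal pieces: {0:s}
ways to finish when only these pieces remain (= sum over removing one remaining piece with nothing left below it):
  1 left: {7}→1  {8}→1  {9}→1
  2 left: {6,9}→1  {7,8}→2  {7,9}→2  {8,9}→2
  3 left: {6,7,9}→3  {6,8,9}→3  {7,8,9}→6
  4 left: {6,7,8,9}→12
  5 left: {5,6,7,8,9}→12
  6 left: {4,5,6,7,8,9}→12
  7 left: {3,4,5,6,7,8,9}→12
  8 left: {2,3,4,5,6,7,8,9}→12
  placing 0:s first → 12 extensions

12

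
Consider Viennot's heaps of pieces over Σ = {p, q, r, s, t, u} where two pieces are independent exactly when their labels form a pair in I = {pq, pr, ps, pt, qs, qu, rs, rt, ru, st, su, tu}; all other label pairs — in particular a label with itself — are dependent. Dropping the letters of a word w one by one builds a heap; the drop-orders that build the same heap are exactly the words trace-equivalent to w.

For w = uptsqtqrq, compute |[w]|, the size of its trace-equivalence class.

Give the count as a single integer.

drop 0:u onto floor
drop 1:p onto {0:u}
drop 2:t onto floor
drop 3:s onto floor
drop 4:q onto {2:t}
drop 5:t onto {4:q}
drop 6:q onto {5:t}
drop 7:r onto {6:q}
drop 8:q onto {7:r}
ground layer = {0:u, 2:t, 3:s}
drop-orders for the pieces not yet dropped (sum over which currently-grounded one goes next):
  1 to go: {1} 1  {3} 1  {8} 1
  2 to go: {0,1} 1  {1,3} 2  {1,8} 2  {3,8} 2  {7,8} 1
  3 to go: {0,1,3} 3  {0,1,8} 3  {1,3,8} 6  {1,7,8} 3  {3,7,8} 3  {6,7,8} 1
  4 to go: {0,1,3,8} 12  {0,1,7,8} 6  {1,3,7,8} 12  {1,6,7,8} 4  {3,6,7,8} 4  {5,6,7,8} 1
  5 to go: {0,1,3,7,8} 30  {0,1,6,7,8} 10  {1,3,6,7,8} 20  {1,5,6,7,8} 5  {3,5,6,7,8} 5  {4,5,6,7,8} 1
  6 to go: {0,1,3,6,7,8} 60  {0,1,5,6,7,8} 15  {1,3,5,6,7,8} 30  {1,4,5,6,7,8} 6  {2,4,5,6,7,8} 1  {3,4,5,6,7,8} 6
  7 to go: {0,1,3,5,6,7,8} 105  {0,1,4,5,6,7,8} 21  {1,2,4,5,6,7,8} 7  {1,3,4,5,6,7,8} 42  {2,3,4,5,6,7,8} 7
  if 0:u drops first: 56 orders
  if 2:t drops first: 168 orders
  if 3:s drops first: 28 orders
heap linearizations: 252

252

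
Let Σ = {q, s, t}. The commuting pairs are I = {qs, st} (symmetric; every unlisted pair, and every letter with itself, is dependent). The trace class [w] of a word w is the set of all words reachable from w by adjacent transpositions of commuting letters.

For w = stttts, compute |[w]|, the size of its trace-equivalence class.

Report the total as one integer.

15

#0=s has no predecessor
#1=t has no predecessor
#2=t depends on [1:t]
#3=t depends on [2:t]
#4=t depends on [3:t]
#5=s depends on [0:s]
sources: [0:s, 1:t]
N(rest) = Σ N(rest − s) over sources s of rest; N(one piece) = 1:
  size 1 → [4]=1  [5]=1
  size 2 → [0,5]=1  [3,4]=1  [4,5]=2
  size 3 → [0,4,5]=3  [2,3,4]=1  [3,4,5]=3
  size 4 → [0,3,4,5]=6  [1,2,3,4]=1  [2,3,4,5]=4
  first=0(s) contributes 5
  first=1(t) contributes 10
|[w]| = 15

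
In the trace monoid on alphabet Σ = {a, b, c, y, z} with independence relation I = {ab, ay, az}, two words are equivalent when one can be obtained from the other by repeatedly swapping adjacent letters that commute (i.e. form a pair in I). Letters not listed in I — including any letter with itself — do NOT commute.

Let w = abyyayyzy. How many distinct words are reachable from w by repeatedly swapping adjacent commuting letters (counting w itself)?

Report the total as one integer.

36

drop 0:a onto floor
drop 1:b onto floor
drop 2:y onto {1:b}
drop 3:y onto {2:y}
drop 4:a onto {0:a}
drop 5:y onto {3:y}
drop 6:y onto {5:y}
drop 7:z onto {6:y}
drop 8:y onto {7:z}
ground layer = {0:a, 1:b}
drop-orders for the pieces not yet dropped (sum over which currently-grounded one goes next):
  1 to go: {4} 1  {8} 1
  2 to go: {0,4} 1  {4,8} 2  {7,8} 1
  3 to go: {0,4,8} 3  {4,7,8} 3  {6,7,8} 1
  4 to go: {0,4,7,8} 6  {4,6,7,8} 4  {5,6,7,8} 1
  5 to go: {0,4,6,7,8} 10  {3,5,6,7,8} 1  {4,5,6,7,8} 5
  6 to go: {0,4,5,6,7,8} 15  {2,3,5,6,7,8} 1  {3,4,5,6,7,8} 6
  7 to go: {0,3,4,5,6,7,8} 21  {1,2,3,5,6,7,8} 1  {2,3,4,5,6,7,8} 7
  if 0:a drops first: 8 orders
  if 1:b drops first: 28 orders
heap linearizations: 36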